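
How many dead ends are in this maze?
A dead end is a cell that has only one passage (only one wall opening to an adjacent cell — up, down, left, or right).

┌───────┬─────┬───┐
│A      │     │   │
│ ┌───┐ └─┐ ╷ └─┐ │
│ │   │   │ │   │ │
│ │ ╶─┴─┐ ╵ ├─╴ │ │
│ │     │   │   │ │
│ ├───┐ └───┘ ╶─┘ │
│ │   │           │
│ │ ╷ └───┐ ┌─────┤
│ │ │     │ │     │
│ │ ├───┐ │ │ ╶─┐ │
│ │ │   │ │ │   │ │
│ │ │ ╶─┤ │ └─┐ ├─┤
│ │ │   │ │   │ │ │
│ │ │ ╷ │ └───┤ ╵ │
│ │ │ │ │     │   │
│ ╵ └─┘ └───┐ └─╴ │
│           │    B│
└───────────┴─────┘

Checking each cell for number of passages:

Dead ends found at positions:
  (0, 4)
  (0, 7)
  (1, 2)
  (5, 3)
  (5, 8)
  (6, 6)
  (6, 8)
  (7, 2)
  (8, 5)
Total dead ends: 9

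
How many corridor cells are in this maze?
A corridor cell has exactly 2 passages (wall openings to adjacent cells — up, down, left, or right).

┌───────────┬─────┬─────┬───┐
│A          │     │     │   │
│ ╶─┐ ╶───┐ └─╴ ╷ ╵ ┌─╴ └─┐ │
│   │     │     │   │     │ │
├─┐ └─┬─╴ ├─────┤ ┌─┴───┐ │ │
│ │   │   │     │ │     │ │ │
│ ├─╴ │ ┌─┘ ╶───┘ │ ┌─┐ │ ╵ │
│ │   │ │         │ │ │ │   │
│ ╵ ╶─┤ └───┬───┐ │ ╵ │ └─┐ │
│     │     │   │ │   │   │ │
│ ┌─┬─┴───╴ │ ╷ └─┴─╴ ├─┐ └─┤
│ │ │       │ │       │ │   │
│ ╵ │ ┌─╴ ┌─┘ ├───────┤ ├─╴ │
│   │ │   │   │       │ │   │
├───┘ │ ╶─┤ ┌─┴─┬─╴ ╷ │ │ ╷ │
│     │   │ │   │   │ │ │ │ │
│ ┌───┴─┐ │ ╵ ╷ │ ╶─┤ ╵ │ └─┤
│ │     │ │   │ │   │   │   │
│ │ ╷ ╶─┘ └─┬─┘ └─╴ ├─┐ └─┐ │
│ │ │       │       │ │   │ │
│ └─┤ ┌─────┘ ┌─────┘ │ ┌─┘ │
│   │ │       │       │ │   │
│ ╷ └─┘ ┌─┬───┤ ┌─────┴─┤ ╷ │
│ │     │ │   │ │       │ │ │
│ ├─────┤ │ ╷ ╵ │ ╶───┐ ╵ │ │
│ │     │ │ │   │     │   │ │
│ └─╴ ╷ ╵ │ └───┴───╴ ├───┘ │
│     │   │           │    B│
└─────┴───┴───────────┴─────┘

Counting cells with exactly 2 passages:
Total corridor cells: 150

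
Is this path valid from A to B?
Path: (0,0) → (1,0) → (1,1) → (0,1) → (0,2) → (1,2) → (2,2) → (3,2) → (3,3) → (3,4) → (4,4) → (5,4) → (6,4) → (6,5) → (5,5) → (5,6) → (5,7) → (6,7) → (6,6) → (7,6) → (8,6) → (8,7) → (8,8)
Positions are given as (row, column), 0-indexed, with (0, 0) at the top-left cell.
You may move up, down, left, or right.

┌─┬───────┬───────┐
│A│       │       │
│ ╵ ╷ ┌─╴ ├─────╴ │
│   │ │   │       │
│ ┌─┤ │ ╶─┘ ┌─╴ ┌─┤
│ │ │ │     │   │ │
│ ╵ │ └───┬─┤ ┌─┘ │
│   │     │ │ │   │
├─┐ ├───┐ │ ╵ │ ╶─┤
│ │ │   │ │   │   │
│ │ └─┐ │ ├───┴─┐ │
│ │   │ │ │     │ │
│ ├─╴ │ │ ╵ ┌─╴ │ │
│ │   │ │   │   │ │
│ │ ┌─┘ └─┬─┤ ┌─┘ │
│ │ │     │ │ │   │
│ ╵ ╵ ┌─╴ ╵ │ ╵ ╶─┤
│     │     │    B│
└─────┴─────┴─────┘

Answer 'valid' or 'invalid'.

Checking path validity:
Result: All consecutive moves are passable.

valid

Correct solution:

┌─┬───────┬───────┐
│A│↱ ↓    │       │
│ ╵ ╷ ┌─╴ ├─────╴ │
│↳ ↑│↓│   │       │
│ ┌─┤ │ ╶─┘ ┌─╴ ┌─┤
│ │ │↓│     │   │ │
│ ╵ │ └───┬─┤ ┌─┘ │
│   │↳ → ↓│ │ │   │
├─┐ ├───┐ │ ╵ │ ╶─┤
│ │ │   │↓│   │   │
│ │ └─┐ │ ├───┴─┐ │
│ │   │ │↓│↱ → ↓│ │
│ ├─╴ │ │ ╵ ┌─╴ │ │
│ │   │ │↳ ↑│↓ ↲│ │
│ │ ┌─┘ └─┬─┤ ┌─┘ │
│ │ │     │ │↓│   │
│ ╵ ╵ ┌─╴ ╵ │ ╵ ╶─┤
│     │     │↳ → B│
└─────┴─────┴─────┘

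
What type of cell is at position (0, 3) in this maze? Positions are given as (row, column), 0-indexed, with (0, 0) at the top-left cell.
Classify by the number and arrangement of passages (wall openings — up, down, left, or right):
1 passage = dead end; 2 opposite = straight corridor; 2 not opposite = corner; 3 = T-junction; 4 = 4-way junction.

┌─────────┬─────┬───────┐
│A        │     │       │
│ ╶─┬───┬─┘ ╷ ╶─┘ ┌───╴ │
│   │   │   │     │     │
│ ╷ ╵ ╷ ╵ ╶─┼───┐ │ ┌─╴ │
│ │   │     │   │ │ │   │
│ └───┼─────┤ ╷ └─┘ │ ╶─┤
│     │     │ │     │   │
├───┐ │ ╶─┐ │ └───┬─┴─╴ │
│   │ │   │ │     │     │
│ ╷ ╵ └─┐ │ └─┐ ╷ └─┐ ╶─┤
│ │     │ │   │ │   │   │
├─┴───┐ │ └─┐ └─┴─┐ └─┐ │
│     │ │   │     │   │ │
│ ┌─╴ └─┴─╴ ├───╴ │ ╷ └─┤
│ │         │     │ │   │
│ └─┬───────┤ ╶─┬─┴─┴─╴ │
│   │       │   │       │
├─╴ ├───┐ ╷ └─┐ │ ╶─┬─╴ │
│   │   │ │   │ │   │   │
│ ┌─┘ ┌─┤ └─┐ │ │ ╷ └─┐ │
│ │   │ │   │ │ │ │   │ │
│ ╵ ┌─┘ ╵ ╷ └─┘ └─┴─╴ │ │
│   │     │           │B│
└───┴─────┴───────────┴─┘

Checking cell at (0, 3):
Number of passages: 2
Cell type: straight corridor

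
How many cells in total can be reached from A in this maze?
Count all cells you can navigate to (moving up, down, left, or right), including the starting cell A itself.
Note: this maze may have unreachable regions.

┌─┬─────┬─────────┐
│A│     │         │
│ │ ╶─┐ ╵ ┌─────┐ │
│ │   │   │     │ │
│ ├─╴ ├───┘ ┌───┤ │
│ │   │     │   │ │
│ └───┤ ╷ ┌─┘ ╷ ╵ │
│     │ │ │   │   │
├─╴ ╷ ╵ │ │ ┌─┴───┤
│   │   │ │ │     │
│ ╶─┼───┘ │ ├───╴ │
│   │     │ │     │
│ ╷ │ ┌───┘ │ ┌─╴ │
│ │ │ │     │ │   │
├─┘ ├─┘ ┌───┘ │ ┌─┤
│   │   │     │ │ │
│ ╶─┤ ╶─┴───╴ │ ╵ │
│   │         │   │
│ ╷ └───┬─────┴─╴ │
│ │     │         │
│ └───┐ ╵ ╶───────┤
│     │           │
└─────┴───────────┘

Using BFS/flood-fill to find all reachable cells from A:
Maze size: 11 × 9 = 99 total cells
All cells are reachable — the maze is fully connected.
Reachable cells: 99

Reachable region (· marks reachable cells):

┌─┬─────┬─────────┐
│A│· · ·│· · · · ·│
│ │ ╶─┐ ╵ ┌─────┐ │
│·│· ·│· ·│· · ·│·│
│ ├─╴ ├───┘ ┌───┤ │
│·│· ·│· · ·│· ·│·│
│ └───┤ ╷ ┌─┘ ╷ ╵ │
│· · ·│·│·│· ·│· ·│
├─╴ ╷ ╵ │ │ ┌─┴───┤
│· ·│· ·│·│·│· · ·│
│ ╶─┼───┘ │ ├───╴ │
│· ·│· · ·│·│· · ·│
│ ╷ │ ┌───┘ │ ┌─╴ │
│·│·│·│· · ·│·│· ·│
├─┘ ├─┘ ┌───┘ │ ┌─┤
│· ·│· ·│· · ·│·│·│
│ ╶─┤ ╶─┴───╴ │ ╵ │
│· ·│· · · · ·│· ·│
│ ╷ └───┬─────┴─╴ │
│·│· · ·│· · · · ·│
│ └───┐ ╵ ╶───────┤
│· · ·│· · · · · ·│
└─────┴───────────┘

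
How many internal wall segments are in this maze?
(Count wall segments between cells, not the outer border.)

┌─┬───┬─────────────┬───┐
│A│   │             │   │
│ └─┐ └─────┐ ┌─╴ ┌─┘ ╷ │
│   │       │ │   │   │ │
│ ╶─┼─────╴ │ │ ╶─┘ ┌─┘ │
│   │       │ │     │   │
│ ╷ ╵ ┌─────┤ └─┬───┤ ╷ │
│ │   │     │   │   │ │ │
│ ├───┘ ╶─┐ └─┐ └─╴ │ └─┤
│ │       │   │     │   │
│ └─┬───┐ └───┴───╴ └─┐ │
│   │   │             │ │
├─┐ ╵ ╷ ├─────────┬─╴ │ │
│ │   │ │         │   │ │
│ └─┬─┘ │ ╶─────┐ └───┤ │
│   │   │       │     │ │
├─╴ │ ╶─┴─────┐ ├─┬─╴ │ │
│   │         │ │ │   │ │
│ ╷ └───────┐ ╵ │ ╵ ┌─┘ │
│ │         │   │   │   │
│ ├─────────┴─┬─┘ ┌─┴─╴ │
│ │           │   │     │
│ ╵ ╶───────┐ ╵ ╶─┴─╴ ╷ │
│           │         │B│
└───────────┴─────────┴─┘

Counting internal wall segments:
Total internal walls: 121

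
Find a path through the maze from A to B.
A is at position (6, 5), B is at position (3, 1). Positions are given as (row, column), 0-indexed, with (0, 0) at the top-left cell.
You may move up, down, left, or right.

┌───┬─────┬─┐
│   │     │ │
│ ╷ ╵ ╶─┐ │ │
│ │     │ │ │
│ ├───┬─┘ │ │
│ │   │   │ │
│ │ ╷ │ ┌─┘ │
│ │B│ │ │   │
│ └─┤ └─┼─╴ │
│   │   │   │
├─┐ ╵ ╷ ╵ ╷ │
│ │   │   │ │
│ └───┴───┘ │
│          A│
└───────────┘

Finding the shortest path from (6, 5) to (3, 1):
Path length: 11 steps
Directions: up → up → left → down → left → up → left → up → up → left → down

Solution:

┌───┬─────┬─┐
│   │     │ │
│ ╷ ╵ ╶─┐ │ │
│ │     │ │ │
│ ├───┬─┘ │ │
│ │↓ ↰│   │ │
│ │ ╷ │ ┌─┘ │
│ │B│↑│ │   │
│ └─┤ └─┼─╴ │
│   │↑ ↰│↓ ↰│
├─┐ ╵ ╷ ╵ ╷ │
│ │   │↑ ↲│↑│
│ └───┴───┘ │
│          A│
└───────────┘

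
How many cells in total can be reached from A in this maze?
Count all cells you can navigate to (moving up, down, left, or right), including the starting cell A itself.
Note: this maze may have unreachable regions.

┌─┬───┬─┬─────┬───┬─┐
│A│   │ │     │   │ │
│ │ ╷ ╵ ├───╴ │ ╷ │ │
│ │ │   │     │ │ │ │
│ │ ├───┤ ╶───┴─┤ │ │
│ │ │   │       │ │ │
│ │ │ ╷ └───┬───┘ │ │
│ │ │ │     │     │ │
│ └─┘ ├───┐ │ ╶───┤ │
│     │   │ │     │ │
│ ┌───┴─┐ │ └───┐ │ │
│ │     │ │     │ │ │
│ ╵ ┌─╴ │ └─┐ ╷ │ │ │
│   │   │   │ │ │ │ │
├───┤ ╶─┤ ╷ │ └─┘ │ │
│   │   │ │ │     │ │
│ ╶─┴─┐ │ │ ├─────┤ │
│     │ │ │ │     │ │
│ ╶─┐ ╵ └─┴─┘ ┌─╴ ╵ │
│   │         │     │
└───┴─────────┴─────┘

Using BFS/flood-fill to find all reachable cells from A:
Maze size: 10 × 10 = 100 total cells
27 cell(s) are walled off and cannot be reached from A.
Reachable cells: 73

Reachable region (· marks reachable cells):

┌─┬───┬─┬─────┬───┬─┐
│A│   │ │     │· ·│·│
│ │ ╷ ╵ ├───╴ │ ╷ │ │
│·│ │   │     │·│·│·│
│ │ ├───┤ ╶───┴─┤ │ │
│·│ │· ·│       │·│·│
│ │ │ ╷ └───┬───┘ │ │
│·│ │·│· · ·│· · ·│·│
│ └─┘ ├───┐ │ ╶───┤ │
│· · ·│   │·│· · ·│·│
│ ┌───┴─┐ │ └───┐ │ │
│·│· · ·│ │· · ·│·│·│
│ ╵ ┌─╴ │ └─┐ ╷ │ │ │
│· ·│· ·│   │·│·│·│·│
├───┤ ╶─┤ ╷ │ └─┘ │ │
│· ·│· ·│ │ │· · ·│·│
│ ╶─┴─┐ │ │ ├─────┤ │
│· · ·│·│ │ │· · ·│·│
│ ╶─┐ ╵ └─┴─┘ ┌─╴ ╵ │
│· ·│· · · · ·│· · ·│
└───┴─────────┴─────┘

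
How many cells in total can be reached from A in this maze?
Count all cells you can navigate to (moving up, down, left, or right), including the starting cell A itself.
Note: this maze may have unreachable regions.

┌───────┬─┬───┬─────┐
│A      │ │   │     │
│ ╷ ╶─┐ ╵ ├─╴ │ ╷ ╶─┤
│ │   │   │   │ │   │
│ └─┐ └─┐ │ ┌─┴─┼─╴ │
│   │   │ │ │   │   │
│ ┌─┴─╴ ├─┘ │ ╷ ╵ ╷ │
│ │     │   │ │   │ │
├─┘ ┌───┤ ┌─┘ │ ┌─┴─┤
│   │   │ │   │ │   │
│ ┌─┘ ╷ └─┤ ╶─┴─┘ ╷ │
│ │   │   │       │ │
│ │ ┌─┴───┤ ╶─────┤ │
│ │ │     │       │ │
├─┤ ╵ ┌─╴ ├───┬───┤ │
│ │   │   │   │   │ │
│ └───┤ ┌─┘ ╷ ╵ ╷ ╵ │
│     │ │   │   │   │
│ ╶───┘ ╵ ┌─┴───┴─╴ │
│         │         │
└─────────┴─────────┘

Using BFS/flood-fill to find all reachable cells from A:
Maze size: 10 × 10 = 100 total cells
77 cell(s) are walled off and cannot be reached from A.
Reachable cells: 23

Reachable region (· marks reachable cells):

┌───────┬─┬───┬─────┐
│A · · ·│·│   │     │
│ ╷ ╶─┐ ╵ ├─╴ │ ╷ ╶─┤
│·│· ·│· ·│   │ │   │
│ └─┐ └─┐ │ ┌─┴─┼─╴ │
│· ·│· ·│·│ │   │   │
│ ┌─┴─╴ ├─┘ │ ╷ ╵ ╷ │
│·│· · ·│   │ │   │ │
├─┘ ┌───┤ ┌─┘ │ ┌─┴─┤
│· ·│   │ │   │ │   │
│ ┌─┘ ╷ └─┤ ╶─┴─┘ ╷ │
│·│   │   │       │ │
│ │ ┌─┴───┤ ╶─────┤ │
│·│ │     │       │ │
├─┤ ╵ ┌─╴ ├───┬───┤ │
│ │   │   │   │   │ │
│ └───┤ ┌─┘ ╷ ╵ ╷ ╵ │
│     │ │   │   │   │
│ ╶───┘ ╵ ┌─┴───┴─╴ │
│         │         │
└─────────┴─────────┘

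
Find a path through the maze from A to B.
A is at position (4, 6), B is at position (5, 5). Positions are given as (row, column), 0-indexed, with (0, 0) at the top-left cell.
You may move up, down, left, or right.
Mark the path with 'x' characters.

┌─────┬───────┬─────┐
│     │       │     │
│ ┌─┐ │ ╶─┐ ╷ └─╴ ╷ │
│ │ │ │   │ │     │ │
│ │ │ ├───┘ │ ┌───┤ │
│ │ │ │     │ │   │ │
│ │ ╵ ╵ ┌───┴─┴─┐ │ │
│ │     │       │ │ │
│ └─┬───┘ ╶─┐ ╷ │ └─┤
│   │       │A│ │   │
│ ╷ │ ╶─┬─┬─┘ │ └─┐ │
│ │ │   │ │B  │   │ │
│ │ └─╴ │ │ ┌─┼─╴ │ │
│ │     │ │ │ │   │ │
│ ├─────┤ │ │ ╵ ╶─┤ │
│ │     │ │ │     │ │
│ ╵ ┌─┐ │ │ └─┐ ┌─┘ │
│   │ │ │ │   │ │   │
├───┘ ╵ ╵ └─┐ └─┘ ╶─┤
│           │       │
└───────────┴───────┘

Finding the shortest path from (4, 6) to (5, 5):
Path length: 2 steps
Directions: down → left

Solution:

┌─────┬───────┬─────┐
│     │       │     │
│ ┌─┐ │ ╶─┐ ╷ └─╴ ╷ │
│ │ │ │   │ │     │ │
│ │ │ ├───┘ │ ┌───┤ │
│ │ │ │     │ │   │ │
│ │ ╵ ╵ ┌───┴─┴─┐ │ │
│ │     │       │ │ │
│ └─┬───┘ ╶─┐ ╷ │ └─┤
│   │       │A│ │   │
│ ╷ │ ╶─┬─┬─┘ │ └─┐ │
│ │ │   │ │B x│   │ │
│ │ └─╴ │ │ ┌─┼─╴ │ │
│ │     │ │ │ │   │ │
│ ├─────┤ │ │ ╵ ╶─┤ │
│ │     │ │ │     │ │
│ ╵ ┌─┐ │ │ └─┐ ┌─┘ │
│   │ │ │ │   │ │   │
├───┘ ╵ ╵ └─┐ └─┘ ╶─┤
│           │       │
└───────────┴───────┘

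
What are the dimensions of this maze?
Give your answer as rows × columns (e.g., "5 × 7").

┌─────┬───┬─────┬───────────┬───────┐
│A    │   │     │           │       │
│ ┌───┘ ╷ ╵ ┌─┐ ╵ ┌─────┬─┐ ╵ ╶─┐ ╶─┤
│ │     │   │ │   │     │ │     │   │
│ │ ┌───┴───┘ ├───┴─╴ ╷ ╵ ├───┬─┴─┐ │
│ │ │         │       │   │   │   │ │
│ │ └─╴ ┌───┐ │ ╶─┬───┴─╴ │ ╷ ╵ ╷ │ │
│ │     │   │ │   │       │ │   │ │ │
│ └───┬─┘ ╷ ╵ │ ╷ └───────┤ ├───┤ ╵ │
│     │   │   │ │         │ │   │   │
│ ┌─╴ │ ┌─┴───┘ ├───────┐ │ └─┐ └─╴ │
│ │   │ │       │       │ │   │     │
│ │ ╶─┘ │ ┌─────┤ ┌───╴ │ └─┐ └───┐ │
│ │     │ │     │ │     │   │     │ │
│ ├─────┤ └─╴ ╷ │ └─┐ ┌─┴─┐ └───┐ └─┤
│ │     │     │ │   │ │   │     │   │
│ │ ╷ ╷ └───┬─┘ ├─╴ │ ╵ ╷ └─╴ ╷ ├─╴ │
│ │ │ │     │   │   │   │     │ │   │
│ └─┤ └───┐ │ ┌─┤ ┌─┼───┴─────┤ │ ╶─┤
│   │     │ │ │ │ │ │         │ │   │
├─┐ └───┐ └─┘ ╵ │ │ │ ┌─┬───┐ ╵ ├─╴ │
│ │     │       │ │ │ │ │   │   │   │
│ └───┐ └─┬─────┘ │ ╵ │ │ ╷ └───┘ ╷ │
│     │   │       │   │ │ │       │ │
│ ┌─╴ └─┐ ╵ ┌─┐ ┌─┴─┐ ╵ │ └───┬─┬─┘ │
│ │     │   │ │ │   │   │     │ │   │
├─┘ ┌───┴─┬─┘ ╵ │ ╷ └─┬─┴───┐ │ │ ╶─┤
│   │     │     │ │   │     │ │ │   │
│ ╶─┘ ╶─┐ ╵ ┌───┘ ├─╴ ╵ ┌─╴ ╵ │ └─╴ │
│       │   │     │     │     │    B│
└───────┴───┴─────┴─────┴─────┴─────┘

Counting the maze dimensions:
Rows (vertical): 15
Columns (horizontal): 18
Dimensions: 15 × 18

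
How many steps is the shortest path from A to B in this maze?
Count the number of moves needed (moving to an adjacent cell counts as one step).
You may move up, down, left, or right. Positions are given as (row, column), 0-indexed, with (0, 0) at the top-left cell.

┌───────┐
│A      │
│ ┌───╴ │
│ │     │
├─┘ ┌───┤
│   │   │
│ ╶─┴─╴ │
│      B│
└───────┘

Using BFS to find shortest path:
Start: (0, 0), End: (3, 3)
Path found:
(0,0) → (0,1) → (0,2) → (0,3) → (1,3) → (1,2) → (1,1) → (2,1) → (2,0) → (3,0) → (3,1) → (3,2) → (3,3)
Number of steps: 12

Solution:

┌───────┐
│A → → ↓│
│ ┌───╴ │
│ │↓ ← ↲│
├─┘ ┌───┤
│↓ ↲│   │
│ ╶─┴─╴ │
│↳ → → B│
└───────┘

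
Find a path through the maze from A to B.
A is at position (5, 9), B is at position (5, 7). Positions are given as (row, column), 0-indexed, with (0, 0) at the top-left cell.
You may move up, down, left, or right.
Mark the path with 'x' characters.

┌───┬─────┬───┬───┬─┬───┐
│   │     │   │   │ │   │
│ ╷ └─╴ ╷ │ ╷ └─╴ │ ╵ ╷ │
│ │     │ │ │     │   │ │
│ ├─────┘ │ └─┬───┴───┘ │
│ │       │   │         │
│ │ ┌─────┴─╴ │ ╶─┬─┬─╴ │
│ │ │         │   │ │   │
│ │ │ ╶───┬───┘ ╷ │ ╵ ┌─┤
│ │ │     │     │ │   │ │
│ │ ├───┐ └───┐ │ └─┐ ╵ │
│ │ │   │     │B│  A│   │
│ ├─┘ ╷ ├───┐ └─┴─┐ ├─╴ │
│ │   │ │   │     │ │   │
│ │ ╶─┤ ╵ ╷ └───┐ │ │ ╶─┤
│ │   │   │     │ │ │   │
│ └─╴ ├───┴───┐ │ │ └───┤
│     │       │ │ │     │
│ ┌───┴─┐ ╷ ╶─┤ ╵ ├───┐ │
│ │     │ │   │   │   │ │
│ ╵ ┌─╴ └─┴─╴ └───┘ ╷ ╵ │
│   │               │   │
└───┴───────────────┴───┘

Finding the shortest path from (5, 9) to (5, 7):
Path length: 6 steps
Directions: left → up → up → left → down → down

Solution:

┌───┬─────┬───┬───┬─┬───┐
│   │     │   │   │ │   │
│ ╷ └─╴ ╷ │ ╷ └─╴ │ ╵ ╷ │
│ │     │ │ │     │   │ │
│ ├─────┘ │ └─┬───┴───┘ │
│ │       │   │         │
│ │ ┌─────┴─╴ │ ╶─┬─┬─╴ │
│ │ │         │x x│ │   │
│ │ │ ╶───┬───┘ ╷ │ ╵ ┌─┤
│ │ │     │    x│x│   │ │
│ │ ├───┐ └───┐ │ └─┐ ╵ │
│ │ │   │     │B│x A│   │
│ ├─┘ ╷ ├───┐ └─┴─┐ ├─╴ │
│ │   │ │   │     │ │   │
│ │ ╶─┤ ╵ ╷ └───┐ │ │ ╶─┤
│ │   │   │     │ │ │   │
│ └─╴ ├───┴───┐ │ │ └───┤
│     │       │ │ │     │
│ ┌───┴─┐ ╷ ╶─┤ ╵ ├───┐ │
│ │     │ │   │   │   │ │
│ ╵ ┌─╴ └─┴─╴ └───┘ ╷ ╵ │
│   │               │   │
└───┴───────────────┴───┘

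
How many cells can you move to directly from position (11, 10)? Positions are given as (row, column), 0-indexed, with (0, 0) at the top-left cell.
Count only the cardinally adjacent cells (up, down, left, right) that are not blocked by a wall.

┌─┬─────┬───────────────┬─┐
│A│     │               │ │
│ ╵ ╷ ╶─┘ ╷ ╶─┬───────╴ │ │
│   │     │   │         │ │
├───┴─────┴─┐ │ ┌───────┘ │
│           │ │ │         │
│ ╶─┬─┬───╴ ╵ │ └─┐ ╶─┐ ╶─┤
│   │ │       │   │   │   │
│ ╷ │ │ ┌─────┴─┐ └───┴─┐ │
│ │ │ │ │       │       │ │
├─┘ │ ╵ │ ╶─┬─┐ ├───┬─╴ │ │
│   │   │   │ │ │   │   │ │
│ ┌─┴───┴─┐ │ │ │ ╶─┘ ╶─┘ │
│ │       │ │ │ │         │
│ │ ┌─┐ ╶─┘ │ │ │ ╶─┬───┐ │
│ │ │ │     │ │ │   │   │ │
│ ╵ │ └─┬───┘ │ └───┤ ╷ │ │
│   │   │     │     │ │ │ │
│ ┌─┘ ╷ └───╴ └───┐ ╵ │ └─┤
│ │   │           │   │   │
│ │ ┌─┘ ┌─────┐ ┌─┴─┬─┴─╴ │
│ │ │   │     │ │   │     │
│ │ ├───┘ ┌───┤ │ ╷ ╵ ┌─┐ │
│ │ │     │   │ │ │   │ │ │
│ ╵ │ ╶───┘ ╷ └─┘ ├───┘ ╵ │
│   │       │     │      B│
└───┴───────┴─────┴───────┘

Checking passable neighbors of (11, 10):
Neighbors: (10, 10), (11, 9)
Count: 2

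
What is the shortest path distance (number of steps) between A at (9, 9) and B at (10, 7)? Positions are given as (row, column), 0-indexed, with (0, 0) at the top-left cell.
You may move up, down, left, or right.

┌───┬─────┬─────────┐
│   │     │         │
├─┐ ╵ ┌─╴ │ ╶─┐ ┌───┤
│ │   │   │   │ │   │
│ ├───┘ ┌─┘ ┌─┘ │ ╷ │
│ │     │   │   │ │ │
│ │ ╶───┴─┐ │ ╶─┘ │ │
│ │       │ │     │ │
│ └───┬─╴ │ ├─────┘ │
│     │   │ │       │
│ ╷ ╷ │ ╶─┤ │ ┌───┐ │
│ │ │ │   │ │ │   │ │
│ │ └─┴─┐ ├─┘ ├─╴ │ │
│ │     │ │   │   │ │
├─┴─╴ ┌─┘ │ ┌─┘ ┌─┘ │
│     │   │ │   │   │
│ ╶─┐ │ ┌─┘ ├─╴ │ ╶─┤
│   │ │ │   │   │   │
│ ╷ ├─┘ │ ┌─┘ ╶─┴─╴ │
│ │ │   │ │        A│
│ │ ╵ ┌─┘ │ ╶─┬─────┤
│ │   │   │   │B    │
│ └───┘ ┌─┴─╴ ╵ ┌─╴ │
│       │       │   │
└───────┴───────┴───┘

Finding path from (9, 9) to (10, 7):
Path: (9,9) → (9,8) → (9,7) → (9,6) → (9,5) → (10,5) → (10,6) → (11,6) → (11,7) → (10,7)
Distance: 9 steps

Solution:

┌───┬─────┬─────────┐
│   │     │         │
├─┐ ╵ ┌─╴ │ ╶─┐ ┌───┤
│ │   │   │   │ │   │
│ ├───┘ ┌─┘ ┌─┘ │ ╷ │
│ │     │   │   │ │ │
│ │ ╶───┴─┐ │ ╶─┘ │ │
│ │       │ │     │ │
│ └───┬─╴ │ ├─────┘ │
│     │   │ │       │
│ ╷ ╷ │ ╶─┤ │ ┌───┐ │
│ │ │ │   │ │ │   │ │
│ │ └─┴─┐ ├─┘ ├─╴ │ │
│ │     │ │   │   │ │
├─┴─╴ ┌─┘ │ ┌─┘ ┌─┘ │
│     │   │ │   │   │
│ ╶─┐ │ ┌─┘ ├─╴ │ ╶─┤
│   │ │ │   │   │   │
│ ╷ ├─┘ │ ┌─┘ ╶─┴─╴ │
│ │ │   │ │↓ ← ← ← A│
│ │ ╵ ┌─┘ │ ╶─┬─────┤
│ │   │   │↳ ↓│B    │
│ └───┘ ┌─┴─╴ ╵ ┌─╴ │
│       │    ↳ ↑│   │
└───────┴───────┴───┘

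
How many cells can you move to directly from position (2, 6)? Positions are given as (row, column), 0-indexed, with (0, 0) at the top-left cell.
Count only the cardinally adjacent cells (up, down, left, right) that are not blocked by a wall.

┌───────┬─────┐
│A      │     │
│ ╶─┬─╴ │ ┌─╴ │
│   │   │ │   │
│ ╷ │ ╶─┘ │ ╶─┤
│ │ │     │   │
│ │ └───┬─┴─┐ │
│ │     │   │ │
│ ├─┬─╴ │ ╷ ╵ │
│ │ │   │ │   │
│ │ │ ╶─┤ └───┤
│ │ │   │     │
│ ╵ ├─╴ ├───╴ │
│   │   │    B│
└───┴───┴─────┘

Checking passable neighbors of (2, 6):
Neighbors: (3, 6), (2, 5)
Count: 2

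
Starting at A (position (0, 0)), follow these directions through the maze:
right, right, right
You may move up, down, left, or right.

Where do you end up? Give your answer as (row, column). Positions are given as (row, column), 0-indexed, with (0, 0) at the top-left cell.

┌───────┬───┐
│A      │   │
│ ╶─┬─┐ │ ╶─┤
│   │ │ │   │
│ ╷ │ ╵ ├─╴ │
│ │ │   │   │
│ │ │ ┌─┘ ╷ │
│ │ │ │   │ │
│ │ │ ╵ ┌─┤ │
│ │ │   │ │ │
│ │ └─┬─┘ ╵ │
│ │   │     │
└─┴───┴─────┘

Following directions step by step:
Start: (0, 0)
  right: (0, 0) → (0, 1)
  right: (0, 1) → (0, 2)
  right: (0, 2) → (0, 3)
Final position: (0, 3)

Path taken:

┌───────┬───┐
│A → → B│   │
│ ╶─┬─┐ │ ╶─┤
│   │ │ │   │
│ ╷ │ ╵ ├─╴ │
│ │ │   │   │
│ │ │ ┌─┘ ╷ │
│ │ │ │   │ │
│ │ │ ╵ ┌─┤ │
│ │ │   │ │ │
│ │ └─┬─┘ ╵ │
│ │   │     │
└─┴───┴─────┘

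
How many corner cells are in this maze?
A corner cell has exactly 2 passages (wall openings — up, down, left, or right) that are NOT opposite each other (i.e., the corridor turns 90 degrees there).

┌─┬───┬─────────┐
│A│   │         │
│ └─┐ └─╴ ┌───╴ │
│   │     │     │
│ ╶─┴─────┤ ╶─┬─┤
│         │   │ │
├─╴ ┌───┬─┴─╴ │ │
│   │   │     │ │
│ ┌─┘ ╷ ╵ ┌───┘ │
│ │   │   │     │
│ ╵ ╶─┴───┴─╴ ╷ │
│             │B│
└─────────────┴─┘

Counting corner cells (2 non-opposite passages):
Total corners: 21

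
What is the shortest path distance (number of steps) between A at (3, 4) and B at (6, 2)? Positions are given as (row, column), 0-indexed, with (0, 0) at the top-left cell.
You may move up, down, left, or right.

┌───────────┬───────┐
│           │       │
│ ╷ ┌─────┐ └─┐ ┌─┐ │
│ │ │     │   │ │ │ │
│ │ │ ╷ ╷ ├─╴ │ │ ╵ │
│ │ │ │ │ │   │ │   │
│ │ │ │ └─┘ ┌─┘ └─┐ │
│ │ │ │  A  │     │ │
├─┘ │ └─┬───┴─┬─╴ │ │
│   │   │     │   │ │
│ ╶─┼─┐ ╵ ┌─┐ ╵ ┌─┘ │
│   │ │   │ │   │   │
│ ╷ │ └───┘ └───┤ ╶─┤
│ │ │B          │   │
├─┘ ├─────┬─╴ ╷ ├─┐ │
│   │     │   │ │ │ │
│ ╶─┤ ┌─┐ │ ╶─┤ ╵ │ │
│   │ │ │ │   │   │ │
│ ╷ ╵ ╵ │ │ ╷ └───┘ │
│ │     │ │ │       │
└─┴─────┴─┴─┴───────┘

Finding path from (3, 4) to (6, 2):
Path: (3,4) → (3,3) → (2,3) → (1,3) → (1,2) → (2,2) → (3,2) → (4,2) → (4,3) → (5,3) → (5,4) → (4,4) → (4,5) → (4,6) → (5,6) → (5,7) → (4,7) → (4,8) → (3,8) → (3,7) → (2,7) → (1,7) → (0,7) → (0,8) → (0,9) → (1,9) → (2,9) → (3,9) → (4,9) → (5,9) → (5,8) → (6,8) → (6,9) → (7,9) → (8,9) → (9,9) → (9,8) → (9,7) → (9,6) → (8,6) → (8,5) → (7,5) → (7,6) → (6,6) → (6,5) → (6,4) → (6,3) → (6,2)
Distance: 47 steps

Solution:

┌───────────┬───────┐
│           │  ↱ → ↓│
│ ╷ ┌─────┐ └─┐ ┌─┐ │
│ │ │↓ ↰  │   │↑│ │↓│
│ │ │ ╷ ╷ ├─╴ │ │ ╵ │
│ │ │↓│↑│ │   │↑│  ↓│
│ │ │ │ └─┘ ┌─┘ └─┐ │
│ │ │↓│↑ A  │  ↑ ↰│↓│
├─┘ │ └─┬───┴─┬─╴ │ │
│   │↳ ↓│↱ → ↓│↱ ↑│↓│
│ ╶─┼─┐ ╵ ┌─┐ ╵ ┌─┘ │
│   │ │↳ ↑│ │↳ ↑│↓ ↲│
│ ╷ │ └───┘ └───┤ ╶─┤
│ │ │B ← ← ← ↰  │↳ ↓│
├─┘ ├─────┬─╴ ╷ ├─┐ │
│   │     │↱ ↑│ │ │↓│
│ ╶─┤ ┌─┐ │ ╶─┤ ╵ │ │
│   │ │ │ │↑ ↰│   │↓│
│ ╷ ╵ ╵ │ │ ╷ └───┘ │
│ │     │ │ │↑ ← ← ↲│
└─┴─────┴─┴─┴───────┘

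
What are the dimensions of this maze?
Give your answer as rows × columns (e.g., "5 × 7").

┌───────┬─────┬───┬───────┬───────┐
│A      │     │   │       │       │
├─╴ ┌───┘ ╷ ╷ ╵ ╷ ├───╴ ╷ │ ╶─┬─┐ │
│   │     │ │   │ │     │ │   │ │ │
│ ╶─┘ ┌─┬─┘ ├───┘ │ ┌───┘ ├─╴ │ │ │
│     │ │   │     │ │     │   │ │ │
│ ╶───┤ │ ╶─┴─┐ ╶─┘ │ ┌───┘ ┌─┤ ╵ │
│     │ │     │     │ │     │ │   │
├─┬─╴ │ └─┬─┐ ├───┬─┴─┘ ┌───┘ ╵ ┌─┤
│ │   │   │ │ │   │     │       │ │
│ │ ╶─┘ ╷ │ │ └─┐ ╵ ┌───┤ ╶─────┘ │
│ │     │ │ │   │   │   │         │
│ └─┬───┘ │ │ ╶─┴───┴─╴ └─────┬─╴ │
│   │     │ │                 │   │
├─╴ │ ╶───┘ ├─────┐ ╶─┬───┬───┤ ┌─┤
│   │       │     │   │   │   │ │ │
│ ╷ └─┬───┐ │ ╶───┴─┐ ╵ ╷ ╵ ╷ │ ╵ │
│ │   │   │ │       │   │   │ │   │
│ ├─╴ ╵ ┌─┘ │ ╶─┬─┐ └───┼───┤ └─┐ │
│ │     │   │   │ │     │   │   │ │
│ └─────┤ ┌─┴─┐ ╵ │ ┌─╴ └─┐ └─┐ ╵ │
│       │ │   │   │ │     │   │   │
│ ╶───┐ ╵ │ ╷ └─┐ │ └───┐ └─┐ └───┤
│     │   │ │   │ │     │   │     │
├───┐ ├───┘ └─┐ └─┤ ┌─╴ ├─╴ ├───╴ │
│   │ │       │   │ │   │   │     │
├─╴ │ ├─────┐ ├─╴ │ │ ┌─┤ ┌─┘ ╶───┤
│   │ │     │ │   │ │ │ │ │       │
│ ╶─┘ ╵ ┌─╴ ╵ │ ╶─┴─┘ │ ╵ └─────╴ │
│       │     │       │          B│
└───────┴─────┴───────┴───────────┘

Counting the maze dimensions:
Rows (vertical): 15
Columns (horizontal): 17
Dimensions: 15 × 17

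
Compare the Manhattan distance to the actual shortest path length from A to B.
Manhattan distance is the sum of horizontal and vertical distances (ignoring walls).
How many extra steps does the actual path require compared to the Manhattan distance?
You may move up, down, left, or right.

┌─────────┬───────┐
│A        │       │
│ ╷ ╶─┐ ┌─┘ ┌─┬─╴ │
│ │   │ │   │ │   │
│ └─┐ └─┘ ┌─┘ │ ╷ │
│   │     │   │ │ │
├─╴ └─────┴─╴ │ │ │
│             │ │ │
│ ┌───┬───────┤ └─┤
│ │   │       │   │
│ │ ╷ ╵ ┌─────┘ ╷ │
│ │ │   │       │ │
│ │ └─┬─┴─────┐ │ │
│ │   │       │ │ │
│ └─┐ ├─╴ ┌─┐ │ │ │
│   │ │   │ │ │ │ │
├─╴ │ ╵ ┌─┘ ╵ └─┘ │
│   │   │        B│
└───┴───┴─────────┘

Manhattan distance: |8 - 0| + |8 - 0| = 16
Actual path length: 22
Extra steps: 22 - 16 = 6

Solution:

┌─────────┬───────┐
│A ↓      │↱ → → ↓│
│ ╷ ╶─┐ ┌─┘ ┌─┬─╴ │
│ │↳ ↓│ │↱ ↑│ │↓ ↲│
│ └─┐ └─┘ ┌─┘ │ ╷ │
│   │↳ → ↑│   │↓│ │
├─╴ └─────┴─╴ │ │ │
│             │↓│ │
│ ┌───┬───────┤ └─┤
│ │   │       │↳ ↓│
│ │ ╷ ╵ ┌─────┘ ╷ │
│ │ │   │       │↓│
│ │ └─┬─┴─────┐ │ │
│ │   │       │ │↓│
│ └─┐ ├─╴ ┌─┐ │ │ │
│   │ │   │ │ │ │↓│
├─╴ │ ╵ ┌─┘ ╵ └─┘ │
│   │   │        B│
└───┴───┴─────────┘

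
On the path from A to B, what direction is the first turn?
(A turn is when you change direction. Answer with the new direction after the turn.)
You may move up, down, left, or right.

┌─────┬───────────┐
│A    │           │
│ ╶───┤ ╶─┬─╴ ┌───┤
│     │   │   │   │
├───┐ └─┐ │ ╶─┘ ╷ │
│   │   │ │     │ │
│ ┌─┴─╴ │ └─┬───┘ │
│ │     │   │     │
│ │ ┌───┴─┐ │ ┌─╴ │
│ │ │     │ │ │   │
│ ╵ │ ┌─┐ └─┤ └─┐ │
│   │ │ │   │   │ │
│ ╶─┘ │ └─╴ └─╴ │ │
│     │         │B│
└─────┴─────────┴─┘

Directions: down, right, right, down, right, down, left, left, down, down, left, down, right, right, up, up, right, right, down, right, down, right, right, up, left, up, up, right, right, down, down, down
First turn direction: right

Solution:

┌─────┬───────────┐
│A    │           │
│ ╶───┤ ╶─┬─╴ ┌───┤
│↳ → ↓│   │   │   │
├───┐ └─┐ │ ╶─┘ ╷ │
│   │↳ ↓│ │     │ │
│ ┌─┴─╴ │ └─┬───┘ │
│ │↓ ← ↲│   │↱ → ↓│
│ │ ┌───┴─┐ │ ┌─╴ │
│ │↓│↱ → ↓│ │↑│  ↓│
│ ╵ │ ┌─┐ └─┤ └─┐ │
│↓ ↲│↑│ │↳ ↓│↑ ↰│↓│
│ ╶─┘ │ └─╴ └─╴ │ │
│↳ → ↑│    ↳ → ↑│B│
└─────┴─────────┴─┘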